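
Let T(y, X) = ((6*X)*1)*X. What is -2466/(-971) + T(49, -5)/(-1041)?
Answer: 807152/336937 ≈ 2.3956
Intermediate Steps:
T(y, X) = 6*X² (T(y, X) = (6*X)*X = 6*X²)
-2466/(-971) + T(49, -5)/(-1041) = -2466/(-971) + (6*(-5)²)/(-1041) = -2466*(-1/971) + (6*25)*(-1/1041) = 2466/971 + 150*(-1/1041) = 2466/971 - 50/347 = 807152/336937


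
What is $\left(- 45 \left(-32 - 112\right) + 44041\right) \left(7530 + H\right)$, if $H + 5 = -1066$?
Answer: $326315139$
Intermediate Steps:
$H = -1071$ ($H = -5 - 1066 = -1071$)
$\left(- 45 \left(-32 - 112\right) + 44041\right) \left(7530 + H\right) = \left(- 45 \left(-32 - 112\right) + 44041\right) \left(7530 - 1071\right) = \left(\left(-45\right) \left(-144\right) + 44041\right) 6459 = \left(6480 + 44041\right) 6459 = 50521 \cdot 6459 = 326315139$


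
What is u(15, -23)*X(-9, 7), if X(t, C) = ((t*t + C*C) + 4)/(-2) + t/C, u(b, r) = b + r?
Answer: 3824/7 ≈ 546.29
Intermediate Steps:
X(t, C) = -2 - C²/2 - t²/2 + t/C (X(t, C) = ((t² + C²) + 4)*(-½) + t/C = ((C² + t²) + 4)*(-½) + t/C = (4 + C² + t²)*(-½) + t/C = (-2 - C²/2 - t²/2) + t/C = -2 - C²/2 - t²/2 + t/C)
u(15, -23)*X(-9, 7) = (15 - 23)*((-9 - ½*7*(4 + 7² + (-9)²))/7) = -8*(-9 - ½*7*(4 + 49 + 81))/7 = -8*(-9 - ½*7*134)/7 = -8*(-9 - 469)/7 = -8*(-478)/7 = -8*(-478/7) = 3824/7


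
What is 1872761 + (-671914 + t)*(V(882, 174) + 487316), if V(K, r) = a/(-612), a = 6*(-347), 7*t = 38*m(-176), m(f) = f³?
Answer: -5265687797803820/357 ≈ -1.4750e+13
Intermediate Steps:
t = -207167488/7 (t = (38*(-176)³)/7 = (38*(-5451776))/7 = (⅐)*(-207167488) = -207167488/7 ≈ -2.9595e+7)
a = -2082
V(K, r) = 347/102 (V(K, r) = -2082/(-612) = -2082*(-1/612) = 347/102)
1872761 + (-671914 + t)*(V(882, 174) + 487316) = 1872761 + (-671914 - 207167488/7)*(347/102 + 487316) = 1872761 - 211870886/7*49706579/102 = 1872761 - 5265688466379497/357 = -5265687797803820/357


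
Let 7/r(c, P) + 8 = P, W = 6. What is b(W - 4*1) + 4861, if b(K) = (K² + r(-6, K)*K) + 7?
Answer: 14609/3 ≈ 4869.7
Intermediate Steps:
r(c, P) = 7/(-8 + P)
b(K) = 7 + K² + 7*K/(-8 + K) (b(K) = (K² + (7/(-8 + K))*K) + 7 = (K² + 7*K/(-8 + K)) + 7 = 7 + K² + 7*K/(-8 + K))
b(W - 4*1) + 4861 = (7*(6 - 4*1) + (-8 + (6 - 4*1))*(7 + (6 - 4*1)²))/(-8 + (6 - 4*1)) + 4861 = (7*(6 - 4) + (-8 + (6 - 4))*(7 + (6 - 4)²))/(-8 + (6 - 4)) + 4861 = (7*2 + (-8 + 2)*(7 + 2²))/(-8 + 2) + 4861 = (14 - 6*(7 + 4))/(-6) + 4861 = -(14 - 6*11)/6 + 4861 = -(14 - 66)/6 + 4861 = -⅙*(-52) + 4861 = 26/3 + 4861 = 14609/3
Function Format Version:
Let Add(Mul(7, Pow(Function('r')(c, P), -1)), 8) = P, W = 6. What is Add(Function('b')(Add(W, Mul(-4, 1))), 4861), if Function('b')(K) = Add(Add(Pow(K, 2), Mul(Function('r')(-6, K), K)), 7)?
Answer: Rational(14609, 3) ≈ 4869.7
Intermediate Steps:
Function('r')(c, P) = Mul(7, Pow(Add(-8, P), -1))
Function('b')(K) = Add(7, Pow(K, 2), Mul(7, K, Pow(Add(-8, K), -1))) (Function('b')(K) = Add(Add(Pow(K, 2), Mul(Mul(7, Pow(Add(-8, K), -1)), K)), 7) = Add(Add(Pow(K, 2), Mul(7, K, Pow(Add(-8, K), -1))), 7) = Add(7, Pow(K, 2), Mul(7, K, Pow(Add(-8, K), -1))))
Add(Function('b')(Add(W, Mul(-4, 1))), 4861) = Add(Mul(Pow(Add(-8, Add(6, Mul(-4, 1))), -1), Add(Mul(7, Add(6, Mul(-4, 1))), Mul(Add(-8, Add(6, Mul(-4, 1))), Add(7, Pow(Add(6, Mul(-4, 1)), 2))))), 4861) = Add(Mul(Pow(Add(-8, Add(6, -4)), -1), Add(Mul(7, Add(6, -4)), Mul(Add(-8, Add(6, -4)), Add(7, Pow(Add(6, -4), 2))))), 4861) = Add(Mul(Pow(Add(-8, 2), -1), Add(Mul(7, 2), Mul(Add(-8, 2), Add(7, Pow(2, 2))))), 4861) = Add(Mul(Pow(-6, -1), Add(14, Mul(-6, Add(7, 4)))), 4861) = Add(Mul(Rational(-1, 6), Add(14, Mul(-6, 11))), 4861) = Add(Mul(Rational(-1, 6), Add(14, -66)), 4861) = Add(Mul(Rational(-1, 6), -52), 4861) = Add(Rational(26, 3), 4861) = Rational(14609, 3)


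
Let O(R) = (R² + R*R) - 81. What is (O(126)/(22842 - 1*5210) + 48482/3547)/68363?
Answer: 967171661/4275470147552 ≈ 0.00022621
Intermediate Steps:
O(R) = -81 + 2*R² (O(R) = (R² + R²) - 81 = 2*R² - 81 = -81 + 2*R²)
(O(126)/(22842 - 1*5210) + 48482/3547)/68363 = ((-81 + 2*126²)/(22842 - 1*5210) + 48482/3547)/68363 = ((-81 + 2*15876)/(22842 - 5210) + 48482*(1/3547))*(1/68363) = ((-81 + 31752)/17632 + 48482/3547)*(1/68363) = (31671*(1/17632) + 48482/3547)*(1/68363) = (31671/17632 + 48482/3547)*(1/68363) = (967171661/62540704)*(1/68363) = 967171661/4275470147552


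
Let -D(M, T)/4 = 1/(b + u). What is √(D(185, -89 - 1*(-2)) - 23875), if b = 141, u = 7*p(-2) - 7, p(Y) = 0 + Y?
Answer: I*√21487530/30 ≈ 154.52*I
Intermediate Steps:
p(Y) = Y
u = -21 (u = 7*(-2) - 7 = -14 - 7 = -21)
D(M, T) = -1/30 (D(M, T) = -4/(141 - 21) = -4/120 = -4*1/120 = -1/30)
√(D(185, -89 - 1*(-2)) - 23875) = √(-1/30 - 23875) = √(-716251/30) = I*√21487530/30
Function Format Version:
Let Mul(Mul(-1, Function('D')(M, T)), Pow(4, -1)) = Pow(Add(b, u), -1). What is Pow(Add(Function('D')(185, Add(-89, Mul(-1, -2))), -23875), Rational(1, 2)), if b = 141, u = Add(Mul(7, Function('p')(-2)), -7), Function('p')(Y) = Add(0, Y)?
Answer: Mul(Rational(1, 30), I, Pow(21487530, Rational(1, 2))) ≈ Mul(154.52, I)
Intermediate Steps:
Function('p')(Y) = Y
u = -21 (u = Add(Mul(7, -2), -7) = Add(-14, -7) = -21)
Function('D')(M, T) = Rational(-1, 30) (Function('D')(M, T) = Mul(-4, Pow(Add(141, -21), -1)) = Mul(-4, Pow(120, -1)) = Mul(-4, Rational(1, 120)) = Rational(-1, 30))
Pow(Add(Function('D')(185, Add(-89, Mul(-1, -2))), -23875), Rational(1, 2)) = Pow(Add(Rational(-1, 30), -23875), Rational(1, 2)) = Pow(Rational(-716251, 30), Rational(1, 2)) = Mul(Rational(1, 30), I, Pow(21487530, Rational(1, 2)))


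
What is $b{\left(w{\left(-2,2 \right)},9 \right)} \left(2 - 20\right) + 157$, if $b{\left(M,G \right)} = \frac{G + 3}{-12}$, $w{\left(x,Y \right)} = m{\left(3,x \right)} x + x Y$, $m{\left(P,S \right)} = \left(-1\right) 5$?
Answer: $175$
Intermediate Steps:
$m{\left(P,S \right)} = -5$
$w{\left(x,Y \right)} = - 5 x + Y x$ ($w{\left(x,Y \right)} = - 5 x + x Y = - 5 x + Y x$)
$b{\left(M,G \right)} = - \frac{1}{4} - \frac{G}{12}$ ($b{\left(M,G \right)} = \left(3 + G\right) \left(- \frac{1}{12}\right) = - \frac{1}{4} - \frac{G}{12}$)
$b{\left(w{\left(-2,2 \right)},9 \right)} \left(2 - 20\right) + 157 = \left(- \frac{1}{4} - \frac{3}{4}\right) \left(2 - 20\right) + 157 = \left(-1\right) \left(-18\right) + 157 = 18 + 157 = 175$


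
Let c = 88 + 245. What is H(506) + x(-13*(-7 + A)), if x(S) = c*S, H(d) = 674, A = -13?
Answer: 87254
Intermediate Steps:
c = 333
x(S) = 333*S
H(506) + x(-13*(-7 + A)) = 674 + 333*(-13*(-7 - 13)) = 674 + 333*(-13*(-20)) = 674 + 333*260 = 674 + 86580 = 87254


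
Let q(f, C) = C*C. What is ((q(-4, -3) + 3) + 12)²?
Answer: 576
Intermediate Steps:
q(f, C) = C²
((q(-4, -3) + 3) + 12)² = (((-3)² + 3) + 12)² = ((9 + 3) + 12)² = (12 + 12)² = 24² = 576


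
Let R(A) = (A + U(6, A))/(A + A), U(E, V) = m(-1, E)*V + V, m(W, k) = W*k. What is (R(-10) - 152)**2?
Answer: 23716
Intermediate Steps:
U(E, V) = V - E*V (U(E, V) = (-E)*V + V = -E*V + V = V - E*V)
R(A) = -2 (R(A) = (A + A*(1 - 1*6))/(A + A) = (A + A*(1 - 6))/((2*A)) = (A + A*(-5))*(1/(2*A)) = (A - 5*A)*(1/(2*A)) = (-4*A)*(1/(2*A)) = -2)
(R(-10) - 152)**2 = (-2 - 152)**2 = (-154)**2 = 23716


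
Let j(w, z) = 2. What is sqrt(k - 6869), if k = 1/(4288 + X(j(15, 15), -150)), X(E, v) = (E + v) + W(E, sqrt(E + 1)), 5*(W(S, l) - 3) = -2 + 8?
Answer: 8*I*sqrt(46082385066)/20721 ≈ 82.879*I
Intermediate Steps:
W(S, l) = 21/5 (W(S, l) = 3 + (-2 + 8)/5 = 3 + (1/5)*6 = 3 + 6/5 = 21/5)
X(E, v) = 21/5 + E + v (X(E, v) = (E + v) + 21/5 = 21/5 + E + v)
k = 5/20721 (k = 1/(4288 + (21/5 + 2 - 150)) = 1/(4288 - 719/5) = 1/(20721/5) = 5/20721 ≈ 0.00024130)
sqrt(k - 6869) = sqrt(5/20721 - 6869) = sqrt(-142332544/20721) = 8*I*sqrt(46082385066)/20721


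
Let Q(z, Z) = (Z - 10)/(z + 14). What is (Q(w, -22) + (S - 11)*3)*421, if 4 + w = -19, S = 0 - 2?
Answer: -134299/9 ≈ -14922.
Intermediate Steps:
S = -2
w = -23 (w = -4 - 19 = -23)
Q(z, Z) = (-10 + Z)/(14 + z)
(Q(w, -22) + (S - 11)*3)*421 = ((-10 - 22)/(14 - 23) + (-2 - 11)*3)*421 = (-32/(-9) - 13*3)*421 = (-⅑*(-32) - 39)*421 = (32/9 - 39)*421 = -319/9*421 = -134299/9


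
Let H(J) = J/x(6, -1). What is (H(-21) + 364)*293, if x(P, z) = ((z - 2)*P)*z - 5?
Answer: 1380323/13 ≈ 1.0618e+5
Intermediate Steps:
x(P, z) = -5 + P*z*(-2 + z) (x(P, z) = ((-2 + z)*P)*z - 5 = (P*(-2 + z))*z - 5 = P*z*(-2 + z) - 5 = -5 + P*z*(-2 + z))
H(J) = J/13 (H(J) = J/(-5 + 6*(-1)**2 - 2*6*(-1)) = J/(-5 + 6*1 + 12) = J/(-5 + 6 + 12) = J/13)
(H(-21) + 364)*293 = ((1/13)*(-21) + 364)*293 = (-21/13 + 364)*293 = (4711/13)*293 = 1380323/13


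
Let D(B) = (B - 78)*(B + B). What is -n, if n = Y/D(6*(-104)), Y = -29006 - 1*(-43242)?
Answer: -3559/219024 ≈ -0.016249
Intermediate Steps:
Y = 14236 (Y = -29006 + 43242 = 14236)
D(B) = 2*B*(-78 + B) (D(B) = (-78 + B)*(2*B) = 2*B*(-78 + B))
n = 3559/219024 (n = 14236/((2*(6*(-104))*(-78 + 6*(-104)))) = 14236/((2*(-624)*(-78 - 624))) = 14236/((2*(-624)*(-702))) = 14236/876096 = 14236*(1/876096) = 3559/219024 ≈ 0.016249)
-n = -1*3559/219024 = -3559/219024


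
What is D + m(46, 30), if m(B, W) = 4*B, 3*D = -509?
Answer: 43/3 ≈ 14.333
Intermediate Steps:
D = -509/3 (D = (1/3)*(-509) = -509/3 ≈ -169.67)
D + m(46, 30) = -509/3 + 4*46 = -509/3 + 184 = 43/3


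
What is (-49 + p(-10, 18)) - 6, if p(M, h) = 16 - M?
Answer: -29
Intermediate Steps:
(-49 + p(-10, 18)) - 6 = (-49 + (16 - 1*(-10))) - 6 = (-49 + (16 + 10)) - 6 = (-49 + 26) - 6 = -23 - 6 = -29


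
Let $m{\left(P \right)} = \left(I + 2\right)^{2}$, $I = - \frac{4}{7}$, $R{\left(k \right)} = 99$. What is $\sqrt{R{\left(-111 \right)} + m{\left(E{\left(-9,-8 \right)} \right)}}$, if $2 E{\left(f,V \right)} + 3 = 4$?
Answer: $\frac{\sqrt{4951}}{7} \approx 10.052$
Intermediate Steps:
$E{\left(f,V \right)} = \frac{1}{2}$ ($E{\left(f,V \right)} = - \frac{3}{2} + \frac{1}{2} \cdot 4 = - \frac{3}{2} + 2 = \frac{1}{2}$)
$I = - \frac{4}{7}$ ($I = \left(-4\right) \frac{1}{7} = - \frac{4}{7} \approx -0.57143$)
$m{\left(P \right)} = \frac{100}{49}$ ($m{\left(P \right)} = \left(- \frac{4}{7} + 2\right)^{2} = \left(\frac{10}{7}\right)^{2} = \frac{100}{49}$)
$\sqrt{R{\left(-111 \right)} + m{\left(E{\left(-9,-8 \right)} \right)}} = \sqrt{99 + \frac{100}{49}} = \sqrt{\frac{4951}{49}} = \frac{\sqrt{4951}}{7}$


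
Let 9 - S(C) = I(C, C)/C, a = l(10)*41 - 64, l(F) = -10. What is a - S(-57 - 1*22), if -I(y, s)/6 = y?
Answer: -489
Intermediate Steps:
I(y, s) = -6*y
a = -474 (a = -10*41 - 64 = -410 - 64 = -474)
S(C) = 15 (S(C) = 9 - (-6*C)/C = 9 - 1*(-6) = 9 + 6 = 15)
a - S(-57 - 1*22) = -474 - 1*15 = -474 - 15 = -489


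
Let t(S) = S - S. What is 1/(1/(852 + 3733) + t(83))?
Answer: 4585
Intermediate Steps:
t(S) = 0
1/(1/(852 + 3733) + t(83)) = 1/(1/(852 + 3733) + 0) = 1/(1/4585 + 0) = 1/(1/4585) = 4585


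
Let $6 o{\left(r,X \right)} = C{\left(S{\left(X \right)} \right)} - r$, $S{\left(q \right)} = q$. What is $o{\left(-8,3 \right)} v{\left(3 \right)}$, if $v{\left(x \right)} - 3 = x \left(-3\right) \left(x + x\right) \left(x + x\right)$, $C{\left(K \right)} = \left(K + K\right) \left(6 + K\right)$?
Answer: $-3317$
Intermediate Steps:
$C{\left(K \right)} = 2 K \left(6 + K\right)$
$o{\left(r,X \right)} = - \frac{r}{6} + \frac{X \left(6 + X\right)}{3}$ ($o{\left(r,X \right)} = \frac{2 X \left(6 + X\right) - r}{6} = \frac{- r + 2 X \left(6 + X\right)}{6} = - \frac{r}{6} + \frac{X \left(6 + X\right)}{3}$)
$v{\left(x \right)} = 3 - 12 x^{3}$ ($v{\left(x \right)} = 3 + x \left(-3\right) \left(x + x\right) \left(x + x\right) = 3 + - 3 x 2 x 2 x = 3 + - 3 x 4 x^{2} = 3 - 12 x^{3}$)
$o{\left(-8,3 \right)} v{\left(3 \right)} = \left(\left(- \frac{1}{6}\right) \left(-8\right) + \frac{1}{3} \cdot 3 \left(6 + 3\right)\right) \left(3 - 12 \cdot 3^{3}\right) = \left(\frac{4}{3} + \frac{1}{3} \cdot 3 \cdot 9\right) \left(3 - 324\right) = \left(\frac{4}{3} + 9\right) \left(3 - 324\right) = \frac{31}{3} \left(-321\right) = -3317$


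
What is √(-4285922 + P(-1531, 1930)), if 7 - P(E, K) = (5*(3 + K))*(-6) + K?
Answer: I*√4229855 ≈ 2056.7*I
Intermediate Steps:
P(E, K) = 97 + 29*K (P(E, K) = 7 - ((5*(3 + K))*(-6) + K) = 7 - ((15 + 5*K)*(-6) + K) = 7 - ((-90 - 30*K) + K) = 7 - (-90 - 29*K) = 7 + (90 + 29*K) = 97 + 29*K)
√(-4285922 + P(-1531, 1930)) = √(-4285922 + (97 + 29*1930)) = √(-4285922 + (97 + 55970)) = √(-4285922 + 56067) = √(-4229855) = I*√4229855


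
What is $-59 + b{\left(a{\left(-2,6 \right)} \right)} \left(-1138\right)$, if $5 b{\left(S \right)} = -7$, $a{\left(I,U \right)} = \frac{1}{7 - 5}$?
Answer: $\frac{7671}{5} \approx 1534.2$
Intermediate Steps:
$a{\left(I,U \right)} = \frac{1}{2}$
$b{\left(S \right)} = - \frac{7}{5}$ ($b{\left(S \right)} = \frac{1}{5} \left(-7\right) = - \frac{7}{5}$)
$-59 + b{\left(a{\left(-2,6 \right)} \right)} \left(-1138\right) = -59 - - \frac{7966}{5} = -59 + \frac{7966}{5} = \frac{7671}{5}$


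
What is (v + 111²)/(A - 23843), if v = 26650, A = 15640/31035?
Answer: -241892997/147990373 ≈ -1.6345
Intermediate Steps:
A = 3128/6207 (A = 15640*(1/31035) = 3128/6207 ≈ 0.50395)
(v + 111²)/(A - 23843) = (26650 + 111²)/(3128/6207 - 23843) = (26650 + 12321)/(-147990373/6207) = 38971*(-6207/147990373) = -241892997/147990373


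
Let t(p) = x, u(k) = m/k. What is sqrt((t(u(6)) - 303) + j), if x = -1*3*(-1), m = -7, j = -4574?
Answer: I*sqrt(4874) ≈ 69.814*I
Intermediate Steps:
x = 3 (x = -3*(-1) = 3)
u(k) = -7/k
t(p) = 3
sqrt((t(u(6)) - 303) + j) = sqrt((3 - 303) - 4574) = sqrt(-300 - 4574) = sqrt(-4874) = I*sqrt(4874)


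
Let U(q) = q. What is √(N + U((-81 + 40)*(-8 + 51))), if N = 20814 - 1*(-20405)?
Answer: 12*√274 ≈ 198.64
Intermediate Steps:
N = 41219 (N = 20814 + 20405 = 41219)
√(N + U((-81 + 40)*(-8 + 51))) = √(41219 + (-81 + 40)*(-8 + 51)) = √(41219 - 41*43) = √(41219 - 1763) = √39456 = 12*√274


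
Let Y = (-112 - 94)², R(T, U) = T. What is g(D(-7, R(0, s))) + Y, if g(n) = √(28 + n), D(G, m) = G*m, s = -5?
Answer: 42436 + 2*√7 ≈ 42441.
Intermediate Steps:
Y = 42436 (Y = (-206)² = 42436)
g(D(-7, R(0, s))) + Y = √(28 - 7*0) + 42436 = √(28 + 0) + 42436 = √28 + 42436 = 2*√7 + 42436 = 42436 + 2*√7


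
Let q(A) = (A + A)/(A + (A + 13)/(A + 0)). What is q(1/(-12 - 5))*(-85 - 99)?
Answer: -368/3741 ≈ -0.098369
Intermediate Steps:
q(A) = 2*A/(A + (13 + A)/A) (q(A) = (2*A)/(A + (13 + A)/A) = 2*A/(A + (13 + A)/A))
q(1/(-12 - 5))*(-85 - 99) = (2*(1/(-12 - 5))²/(13 + 1/(-12 - 5) + (1/(-12 - 5))²))*(-85 - 99) = (2*(1/(-17))²/(13 + 1/(-17) + (1/(-17))²))*(-184) = (2*(-1/17)²/(13 - 1/17 + (-1/17)²))*(-184) = (2*(1/289)/(13 - 1/17 + 1/289))*(-184) = (2*(1/289)/(3741/289))*(-184) = (2*(1/289)*(289/3741))*(-184) = (2/3741)*(-184) = -368/3741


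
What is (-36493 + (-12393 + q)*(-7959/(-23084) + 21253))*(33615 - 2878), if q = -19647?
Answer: -120796852957453981/5771 ≈ -2.0932e+13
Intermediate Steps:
(-36493 + (-12393 + q)*(-7959/(-23084) + 21253))*(33615 - 2878) = (-36493 + (-12393 - 19647)*(-7959/(-23084) + 21253))*(33615 - 2878) = (-36493 - 32040*(-7959*(-1/23084) + 21253))*30737 = (-36493 - 32040*(7959/23084 + 21253))*30737 = (-36493 - 32040*490612211/23084)*30737 = (-36493 - 3929803810110/5771)*30737 = -3930014411213/5771*30737 = -120796852957453981/5771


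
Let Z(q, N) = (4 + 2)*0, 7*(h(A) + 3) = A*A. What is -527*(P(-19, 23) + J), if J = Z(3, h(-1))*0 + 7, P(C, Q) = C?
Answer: 6324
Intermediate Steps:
h(A) = -3 + A²/7 (h(A) = -3 + (A*A)/7 = -3 + A²/7)
Z(q, N) = 0 (Z(q, N) = 6*0 = 0)
J = 7 (J = 0*0 + 7 = 0 + 7 = 7)
-527*(P(-19, 23) + J) = -527*(-19 + 7) = -527*(-12) = 6324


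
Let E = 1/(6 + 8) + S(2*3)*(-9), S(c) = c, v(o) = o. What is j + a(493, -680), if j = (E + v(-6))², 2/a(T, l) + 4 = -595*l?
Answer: 71200905327/19825204 ≈ 3591.4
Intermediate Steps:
a(T, l) = 2/(-4 - 595*l)
E = -755/14 (E = 1/(6 + 8) + (2*3)*(-9) = 1/14 + 6*(-9) = 1/14 - 54 = -755/14 ≈ -53.929)
j = 703921/196 (j = (-755/14 - 6)² = (-839/14)² = 703921/196 ≈ 3591.4)
j + a(493, -680) = 703921/196 - 2/(4 + 595*(-680)) = 703921/196 - 2/(4 - 404600) = 703921/196 - 2/(-404596) = 703921/196 - 2*(-1/404596) = 703921/196 + 1/202298 = 71200905327/19825204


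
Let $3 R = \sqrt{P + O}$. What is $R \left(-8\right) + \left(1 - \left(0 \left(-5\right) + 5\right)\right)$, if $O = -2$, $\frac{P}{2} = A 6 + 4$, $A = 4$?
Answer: $-4 - 8 \sqrt{6} \approx -23.596$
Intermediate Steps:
$P = 56$ ($P = 2 \left(4 \cdot 6 + 4\right) = 2 \left(24 + 4\right) = 2 \cdot 28 = 56$)
$R = \sqrt{6}$ ($R = \frac{\sqrt{56 - 2}}{3} = \frac{\sqrt{54}}{3} = \frac{3 \sqrt{6}}{3} = \sqrt{6} \approx 2.4495$)
$R \left(-8\right) + \left(1 - \left(0 \left(-5\right) + 5\right)\right) = \sqrt{6} \left(-8\right) + \left(1 - \left(0 \left(-5\right) + 5\right)\right) = - 8 \sqrt{6} + \left(1 - \left(0 + 5\right)\right) = - 8 \sqrt{6} + \left(1 - 5\right) = - 8 \sqrt{6} - 4 = -4 - 8 \sqrt{6}$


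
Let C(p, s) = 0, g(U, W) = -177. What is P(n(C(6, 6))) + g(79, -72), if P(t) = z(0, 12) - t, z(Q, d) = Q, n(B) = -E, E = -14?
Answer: -191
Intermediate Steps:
n(B) = 14 (n(B) = -1*(-14) = 14)
P(t) = -t (P(t) = 0 - t = -t)
P(n(C(6, 6))) + g(79, -72) = -1*14 - 177 = -14 - 177 = -191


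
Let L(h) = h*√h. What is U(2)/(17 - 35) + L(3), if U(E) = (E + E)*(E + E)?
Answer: -8/9 + 3*√3 ≈ 4.3073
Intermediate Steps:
L(h) = h^(3/2)
U(E) = 4*E² (U(E) = (2*E)*(2*E) = 4*E²)
U(2)/(17 - 35) + L(3) = (4*2²)/(17 - 35) + 3^(3/2) = (4*4)/(-18) + 3*√3 = -1/18*16 + 3*√3 = -8/9 + 3*√3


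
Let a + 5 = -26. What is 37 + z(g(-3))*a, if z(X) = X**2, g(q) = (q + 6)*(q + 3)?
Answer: 37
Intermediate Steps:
a = -31 (a = -5 - 26 = -31)
g(q) = (3 + q)*(6 + q) (g(q) = (6 + q)*(3 + q) = (3 + q)*(6 + q))
37 + z(g(-3))*a = 37 + (18 + (-3)**2 + 9*(-3))**2*(-31) = 37 + (18 + 9 - 27)**2*(-31) = 37 + 0**2*(-31) = 37 + 0*(-31) = 37 + 0 = 37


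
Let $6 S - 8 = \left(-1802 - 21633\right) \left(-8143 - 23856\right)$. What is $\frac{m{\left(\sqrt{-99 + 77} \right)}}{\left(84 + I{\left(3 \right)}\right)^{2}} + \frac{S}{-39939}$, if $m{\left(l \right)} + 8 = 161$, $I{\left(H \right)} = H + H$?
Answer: $- \frac{37494602329}{11981700} \approx -3129.3$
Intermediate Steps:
$I{\left(H \right)} = 2 H$
$m{\left(l \right)} = 153$ ($m{\left(l \right)} = -8 + 161 = 153$)
$S = \frac{749896573}{6}$ ($S = \frac{4}{3} + \frac{\left(-1802 - 21633\right) \left(-8143 - 23856\right)}{6} = \frac{4}{3} + \frac{\left(-23435\right) \left(-31999\right)}{6} = \frac{4}{3} + \frac{1}{6} \cdot 749896565 = \frac{4}{3} + \frac{749896565}{6} = \frac{749896573}{6} \approx 1.2498 \cdot 10^{8}$)
$\frac{m{\left(\sqrt{-99 + 77} \right)}}{\left(84 + I{\left(3 \right)}\right)^{2}} + \frac{S}{-39939} = \frac{153}{\left(84 + 2 \cdot 3\right)^{2}} + \frac{749896573}{6 \left(-39939\right)} = \frac{153}{\left(84 + 6\right)^{2}} + \frac{749896573}{6} \left(- \frac{1}{39939}\right) = \frac{153}{90^{2}} - \frac{749896573}{239634} = \frac{153}{8100} - \frac{749896573}{239634} = 153 \cdot \frac{1}{8100} - \frac{749896573}{239634} = \frac{17}{900} - \frac{749896573}{239634} = - \frac{37494602329}{11981700}$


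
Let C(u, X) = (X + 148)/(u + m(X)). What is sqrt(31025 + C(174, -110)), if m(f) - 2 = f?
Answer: 2*sqrt(8446713)/33 ≈ 176.14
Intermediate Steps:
m(f) = 2 + f
C(u, X) = (148 + X)/(2 + X + u) (C(u, X) = (X + 148)/(u + (2 + X)) = (148 + X)/(2 + X + u))
sqrt(31025 + C(174, -110)) = sqrt(31025 + (148 - 110)/(2 - 110 + 174)) = sqrt(31025 + 38/66) = sqrt(31025 + (1/66)*38) = sqrt(31025 + 19/33) = sqrt(1023844/33) = 2*sqrt(8446713)/33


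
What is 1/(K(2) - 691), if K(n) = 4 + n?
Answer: -1/685 ≈ -0.0014599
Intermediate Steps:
1/(K(2) - 691) = 1/((4 + 2) - 691) = 1/(6 - 691) = 1/(-685) = -1/685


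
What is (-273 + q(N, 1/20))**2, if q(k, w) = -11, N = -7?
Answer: 80656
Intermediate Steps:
(-273 + q(N, 1/20))**2 = (-273 - 11)**2 = (-284)**2 = 80656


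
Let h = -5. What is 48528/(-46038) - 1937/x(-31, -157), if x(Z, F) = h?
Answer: 14822161/38365 ≈ 386.35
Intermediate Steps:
x(Z, F) = -5
48528/(-46038) - 1937/x(-31, -157) = 48528/(-46038) - 1937/(-5) = 48528*(-1/46038) - 1937*(-⅕) = -8088/7673 + 1937/5 = 14822161/38365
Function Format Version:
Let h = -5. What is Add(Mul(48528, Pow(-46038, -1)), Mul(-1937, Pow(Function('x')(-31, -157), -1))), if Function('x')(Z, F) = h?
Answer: Rational(14822161, 38365) ≈ 386.35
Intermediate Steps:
Function('x')(Z, F) = -5
Add(Mul(48528, Pow(-46038, -1)), Mul(-1937, Pow(Function('x')(-31, -157), -1))) = Add(Mul(48528, Pow(-46038, -1)), Mul(-1937, Pow(-5, -1))) = Add(Mul(48528, Rational(-1, 46038)), Mul(-1937, Rational(-1, 5))) = Add(Rational(-8088, 7673), Rational(1937, 5)) = Rational(14822161, 38365)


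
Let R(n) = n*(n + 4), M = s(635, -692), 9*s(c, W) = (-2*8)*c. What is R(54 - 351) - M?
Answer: 793349/9 ≈ 88150.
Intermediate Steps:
s(c, W) = -16*c/9 (s(c, W) = ((-2*8)*c)/9 = (-16*c)/9 = -16*c/9)
M = -10160/9 (M = -16/9*635 = -10160/9 ≈ -1128.9)
R(n) = n*(4 + n)
R(54 - 351) - M = (54 - 351)*(4 + (54 - 351)) - 1*(-10160/9) = -297*(4 - 297) + 10160/9 = -297*(-293) + 10160/9 = 87021 + 10160/9 = 793349/9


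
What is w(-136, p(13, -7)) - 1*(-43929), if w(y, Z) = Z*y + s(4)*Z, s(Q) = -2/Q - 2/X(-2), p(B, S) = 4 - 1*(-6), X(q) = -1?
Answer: 42584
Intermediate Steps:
p(B, S) = 10 (p(B, S) = 4 + 6 = 10)
s(Q) = 2 - 2/Q (s(Q) = -2/Q - 2/(-1) = -2/Q - 2*(-1) = -2/Q + 2 = 2 - 2/Q)
w(y, Z) = 3*Z/2 + Z*y (w(y, Z) = Z*y + (2 - 2/4)*Z = Z*y + (2 - 2*1/4)*Z = Z*y + (2 - 1/2)*Z = Z*y + 3*Z/2 = 3*Z/2 + Z*y)
w(-136, p(13, -7)) - 1*(-43929) = (1/2)*10*(3 + 2*(-136)) - 1*(-43929) = (1/2)*10*(3 - 272) + 43929 = (1/2)*10*(-269) + 43929 = -1345 + 43929 = 42584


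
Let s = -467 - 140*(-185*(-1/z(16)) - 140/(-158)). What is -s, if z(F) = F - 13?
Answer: 2186179/237 ≈ 9224.4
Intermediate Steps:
z(F) = -13 + F
s = -2186179/237 (s = -467 - 140*(-185*(-1/(-13 + 16)) - 140/(-158)) = -467 - 140*(-185/((-1*3)) - 140*(-1/158)) = -467 - 140*(-185/(-3) + 70/79) = -467 - 140*(-185*(-1/3) + 70/79) = -467 - 140*(185/3 + 70/79) = -467 - 140*14825/237 = -467 - 2075500/237 = -2186179/237 ≈ -9224.4)
-s = -1*(-2186179/237) = 2186179/237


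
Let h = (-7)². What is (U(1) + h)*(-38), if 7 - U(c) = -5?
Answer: -2318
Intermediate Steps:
U(c) = 12 (U(c) = 7 - 1*(-5) = 7 + 5 = 12)
h = 49
(U(1) + h)*(-38) = (12 + 49)*(-38) = 61*(-38) = -2318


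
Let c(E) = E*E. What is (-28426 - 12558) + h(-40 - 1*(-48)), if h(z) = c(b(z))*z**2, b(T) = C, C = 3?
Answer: -40408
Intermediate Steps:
b(T) = 3
c(E) = E**2
h(z) = 9*z**2 (h(z) = 3**2*z**2 = 9*z**2)
(-28426 - 12558) + h(-40 - 1*(-48)) = (-28426 - 12558) + 9*(-40 - 1*(-48))**2 = -40984 + 9*(-40 + 48)**2 = -40984 + 9*8**2 = -40984 + 9*64 = -40984 + 576 = -40408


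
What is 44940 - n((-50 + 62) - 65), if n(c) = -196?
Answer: 45136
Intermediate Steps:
44940 - n((-50 + 62) - 65) = 44940 - 1*(-196) = 44940 + 196 = 45136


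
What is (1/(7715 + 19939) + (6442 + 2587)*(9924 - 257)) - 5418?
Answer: 2413583737951/27654 ≈ 8.7278e+7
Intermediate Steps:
(1/(7715 + 19939) + (6442 + 2587)*(9924 - 257)) - 5418 = (1/27654 + 9029*9667) - 5418 = (1/27654 + 87283343) - 5418 = 2413733567323/27654 - 5418 = 2413583737951/27654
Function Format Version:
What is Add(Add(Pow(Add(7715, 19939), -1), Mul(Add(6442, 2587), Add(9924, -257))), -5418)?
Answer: Rational(2413583737951, 27654) ≈ 8.7278e+7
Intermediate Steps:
Add(Add(Pow(Add(7715, 19939), -1), Mul(Add(6442, 2587), Add(9924, -257))), -5418) = Add(Add(Pow(27654, -1), Mul(9029, 9667)), -5418) = Add(Add(Rational(1, 27654), 87283343), -5418) = Add(Rational(2413733567323, 27654), -5418) = Rational(2413583737951, 27654)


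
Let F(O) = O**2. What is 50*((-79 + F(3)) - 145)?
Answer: -10750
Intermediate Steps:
50*((-79 + F(3)) - 145) = 50*((-79 + 3**2) - 145) = 50*((-79 + 9) - 145) = 50*(-70 - 145) = 50*(-215) = -10750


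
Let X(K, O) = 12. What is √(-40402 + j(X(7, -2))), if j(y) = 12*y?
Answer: I*√40258 ≈ 200.64*I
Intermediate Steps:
√(-40402 + j(X(7, -2))) = √(-40402 + 12*12) = √(-40402 + 144) = √(-40258) = I*√40258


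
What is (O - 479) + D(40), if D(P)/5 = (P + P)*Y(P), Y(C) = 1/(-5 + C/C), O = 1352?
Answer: 773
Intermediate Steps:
Y(C) = -¼ (Y(C) = 1/(-5 + 1) = 1/(-4) = -¼)
D(P) = -5*P/2 (D(P) = 5*((P + P)*(-¼)) = 5*((2*P)*(-¼)) = 5*(-P/2) = -5*P/2)
(O - 479) + D(40) = (1352 - 479) - 5/2*40 = 873 - 100 = 773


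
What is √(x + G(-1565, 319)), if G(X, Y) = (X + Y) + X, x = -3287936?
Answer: I*√3290747 ≈ 1814.0*I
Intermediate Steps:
G(X, Y) = Y + 2*X
√(x + G(-1565, 319)) = √(-3287936 + (319 + 2*(-1565))) = √(-3287936 + (319 - 3130)) = √(-3287936 - 2811) = √(-3290747) = I*√3290747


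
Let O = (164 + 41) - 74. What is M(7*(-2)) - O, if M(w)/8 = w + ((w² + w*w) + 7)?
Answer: 2949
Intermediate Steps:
O = 131 (O = 205 - 74 = 131)
M(w) = 56 + 8*w + 16*w² (M(w) = 8*(w + ((w² + w*w) + 7)) = 8*(w + ((w² + w²) + 7)) = 8*(w + (2*w² + 7)) = 8*(w + (7 + 2*w²)) = 8*(7 + w + 2*w²) = 56 + 8*w + 16*w²)
M(7*(-2)) - O = (56 + 8*(7*(-2)) + 16*(7*(-2))²) - 1*131 = (56 + 8*(-14) + 16*(-14)²) - 131 = (56 - 112 + 16*196) - 131 = (56 - 112 + 3136) - 131 = 3080 - 131 = 2949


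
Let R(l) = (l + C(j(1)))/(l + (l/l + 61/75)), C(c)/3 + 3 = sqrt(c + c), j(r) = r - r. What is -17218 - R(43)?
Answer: -57872248/3361 ≈ -17219.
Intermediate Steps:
j(r) = 0
C(c) = -9 + 3*sqrt(2)*sqrt(c) (C(c) = -9 + 3*sqrt(c + c) = -9 + 3*sqrt(2*c) = -9 + 3*(sqrt(2)*sqrt(c)) = -9 + 3*sqrt(2)*sqrt(c))
R(l) = (-9 + l)/(136/75 + l) (R(l) = (l + (-9 + 3*sqrt(2)*sqrt(0)))/(l + (l/l + 61/75)) = (l + (-9 + 3*sqrt(2)*0))/(l + (1 + 61*(1/75))) = (l + (-9 + 0))/(l + (1 + 61/75)) = (l - 9)/(l + 136/75) = (-9 + l)/(136/75 + l))
-17218 - R(43) = -17218 - 75*(-9 + 43)/(136 + 75*43) = -17218 - 75*34/(136 + 3225) = -17218 - 75*34/3361 = -17218 - 1*2550/3361 = -17218 - 2550/3361 = -57872248/3361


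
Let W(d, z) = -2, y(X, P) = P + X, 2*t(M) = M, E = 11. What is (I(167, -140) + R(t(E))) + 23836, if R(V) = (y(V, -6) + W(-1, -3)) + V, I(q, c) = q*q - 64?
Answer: 51664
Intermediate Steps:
t(M) = M/2
I(q, c) = -64 + q² (I(q, c) = q² - 64 = -64 + q²)
R(V) = -8 + 2*V (R(V) = ((-6 + V) - 2) + V = (-8 + V) + V = -8 + 2*V)
(I(167, -140) + R(t(E))) + 23836 = ((-64 + 167²) + (-8 + 2*((½)*11))) + 23836 = ((-64 + 27889) + (-8 + 2*(11/2))) + 23836 = (27825 + (-8 + 11)) + 23836 = (27825 + 3) + 23836 = 27828 + 23836 = 51664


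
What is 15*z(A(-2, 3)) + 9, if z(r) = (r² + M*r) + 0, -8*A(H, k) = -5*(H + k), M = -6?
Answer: -2649/64 ≈ -41.391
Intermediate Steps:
A(H, k) = 5*H/8 + 5*k/8 (A(H, k) = -(-5)*(H + k)/8 = -(-5*H - 5*k)/8 = 5*H/8 + 5*k/8)
z(r) = r² - 6*r (z(r) = (r² - 6*r) + 0 = r² - 6*r)
15*z(A(-2, 3)) + 9 = 15*(((5/8)*(-2) + (5/8)*3)*(-6 + ((5/8)*(-2) + (5/8)*3))) + 9 = 15*((-5/4 + 15/8)*(-6 + (-5/4 + 15/8))) + 9 = 15*(5*(-6 + 5/8)/8) + 9 = 15*((5/8)*(-43/8)) + 9 = 15*(-215/64) + 9 = -3225/64 + 9 = -2649/64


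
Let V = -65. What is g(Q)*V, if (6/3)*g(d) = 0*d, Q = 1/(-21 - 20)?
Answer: 0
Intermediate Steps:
Q = -1/41 (Q = 1/(-41) = -1/41 ≈ -0.024390)
g(d) = 0 (g(d) = (0*d)/2 = (1/2)*0 = 0)
g(Q)*V = 0*(-65) = 0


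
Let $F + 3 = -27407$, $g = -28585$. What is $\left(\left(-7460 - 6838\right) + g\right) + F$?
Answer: $-70293$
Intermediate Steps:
$F = -27410$ ($F = -3 - 27407 = -27410$)
$\left(\left(-7460 - 6838\right) + g\right) + F = \left(\left(-7460 - 6838\right) - 28585\right) - 27410 = \left(-14298 - 28585\right) - 27410 = -42883 - 27410 = -70293$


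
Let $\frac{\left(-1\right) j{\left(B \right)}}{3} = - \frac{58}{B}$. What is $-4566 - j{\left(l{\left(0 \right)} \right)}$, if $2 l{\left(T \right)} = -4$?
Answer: $-4479$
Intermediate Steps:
$l{\left(T \right)} = -2$ ($l{\left(T \right)} = \frac{1}{2} \left(-4\right) = -2$)
$j{\left(B \right)} = \frac{174}{B}$ ($j{\left(B \right)} = - 3 \left(- \frac{58}{B}\right) = \frac{174}{B}$)
$-4566 - j{\left(l{\left(0 \right)} \right)} = -4566 - \frac{174}{-2} = -4566 - 174 \left(- \frac{1}{2}\right) = -4566 - -87 = -4566 + 87 = -4479$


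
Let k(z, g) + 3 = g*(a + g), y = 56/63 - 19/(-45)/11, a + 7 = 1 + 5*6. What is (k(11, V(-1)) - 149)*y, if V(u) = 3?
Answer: -3621/55 ≈ -65.836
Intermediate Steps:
a = 24 (a = -7 + (1 + 5*6) = -7 + (1 + 30) = -7 + 31 = 24)
y = 51/55 (y = 56*(1/63) - 19*(-1/45)*(1/11) = 8/9 + (19/45)*(1/11) = 8/9 + 19/495 = 51/55 ≈ 0.92727)
k(z, g) = -3 + g*(24 + g)
(k(11, V(-1)) - 149)*y = ((-3 + 3² + 24*3) - 149)*(51/55) = ((-3 + 9 + 72) - 149)*(51/55) = (78 - 149)*(51/55) = -71*51/55 = -3621/55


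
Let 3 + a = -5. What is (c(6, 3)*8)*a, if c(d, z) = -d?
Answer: 384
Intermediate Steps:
a = -8 (a = -3 - 5 = -8)
(c(6, 3)*8)*a = (-1*6*8)*(-8) = -6*8*(-8) = -48*(-8) = 384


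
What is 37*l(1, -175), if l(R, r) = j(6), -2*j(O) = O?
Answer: -111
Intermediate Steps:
j(O) = -O/2
l(R, r) = -3 (l(R, r) = -½*6 = -3)
37*l(1, -175) = 37*(-3) = -111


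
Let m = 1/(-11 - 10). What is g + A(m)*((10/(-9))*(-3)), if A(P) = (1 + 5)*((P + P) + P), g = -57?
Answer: -419/7 ≈ -59.857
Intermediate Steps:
m = -1/21 (m = 1/(-21) = -1/21 ≈ -0.047619)
A(P) = 18*P (A(P) = 6*(2*P + P) = 6*(3*P) = 18*P)
g + A(m)*((10/(-9))*(-3)) = -57 + (18*(-1/21))*((10/(-9))*(-3)) = -57 - 6*10*(-1/9)*(-3)/7 = -57 - (-20)*(-3)/21 = -57 - 6/7*10/3 = -57 - 20/7 = -419/7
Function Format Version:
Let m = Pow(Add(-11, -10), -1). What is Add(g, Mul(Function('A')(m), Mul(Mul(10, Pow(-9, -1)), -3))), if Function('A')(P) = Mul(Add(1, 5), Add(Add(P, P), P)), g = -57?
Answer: Rational(-419, 7) ≈ -59.857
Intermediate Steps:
m = Rational(-1, 21) (m = Pow(-21, -1) = Rational(-1, 21) ≈ -0.047619)
Function('A')(P) = Mul(18, P) (Function('A')(P) = Mul(6, Add(Mul(2, P), P)) = Mul(6, Mul(3, P)) = Mul(18, P))
Add(g, Mul(Function('A')(m), Mul(Mul(10, Pow(-9, -1)), -3))) = Add(-57, Mul(Mul(18, Rational(-1, 21)), Mul(Mul(10, Pow(-9, -1)), -3))) = Add(-57, Mul(Rational(-6, 7), Mul(Mul(10, Rational(-1, 9)), -3))) = Add(-57, Mul(Rational(-6, 7), Mul(Rational(-10, 9), -3))) = Add(-57, Mul(Rational(-6, 7), Rational(10, 3))) = Add(-57, Rational(-20, 7)) = Rational(-419, 7)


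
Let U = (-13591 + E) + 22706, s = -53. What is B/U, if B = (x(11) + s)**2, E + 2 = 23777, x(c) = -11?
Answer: 2048/16445 ≈ 0.12454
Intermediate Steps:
E = 23775 (E = -2 + 23777 = 23775)
U = 32890 (U = (-13591 + 23775) + 22706 = 10184 + 22706 = 32890)
B = 4096 (B = (-11 - 53)**2 = (-64)**2 = 4096)
B/U = 4096/32890 = 4096*(1/32890) = 2048/16445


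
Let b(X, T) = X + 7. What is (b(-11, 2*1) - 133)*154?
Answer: -21098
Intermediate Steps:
b(X, T) = 7 + X
(b(-11, 2*1) - 133)*154 = ((7 - 11) - 133)*154 = (-4 - 133)*154 = -137*154 = -21098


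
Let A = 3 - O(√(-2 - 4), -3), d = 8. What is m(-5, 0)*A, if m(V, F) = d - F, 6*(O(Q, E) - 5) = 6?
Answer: -24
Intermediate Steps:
O(Q, E) = 6 (O(Q, E) = 5 + (⅙)*6 = 5 + 1 = 6)
m(V, F) = 8 - F
A = -3 (A = 3 - 1*6 = 3 - 6 = -3)
m(-5, 0)*A = (8 - 1*0)*(-3) = (8 + 0)*(-3) = 8*(-3) = -24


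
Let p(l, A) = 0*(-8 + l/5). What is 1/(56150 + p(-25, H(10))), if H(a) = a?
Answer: 1/56150 ≈ 1.7809e-5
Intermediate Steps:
p(l, A) = 0 (p(l, A) = 0*(-8 + l*(⅕)) = 0*(-8 + l/5) = 0)
1/(56150 + p(-25, H(10))) = 1/(56150 + 0) = 1/56150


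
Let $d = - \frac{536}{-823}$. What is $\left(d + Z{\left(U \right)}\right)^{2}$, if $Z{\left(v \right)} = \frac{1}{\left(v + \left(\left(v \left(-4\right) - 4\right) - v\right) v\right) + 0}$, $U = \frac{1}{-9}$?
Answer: $\frac{6155187025}{327827236} \approx 18.776$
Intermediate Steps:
$U = - \frac{1}{9} \approx -0.11111$
$d = \frac{536}{823}$ ($d = \left(-536\right) \left(- \frac{1}{823}\right) = \frac{536}{823} \approx 0.65128$)
$Z{\left(v \right)} = \frac{1}{v + v \left(-4 - 5 v\right)}$ ($Z{\left(v \right)} = \frac{1}{\left(v + \left(\left(- 4 v - 4\right) - v\right) v\right) + 0} = \frac{1}{\left(v + \left(\left(-4 - 4 v\right) - v\right) v\right) + 0} = \frac{1}{\left(v + \left(-4 - 5 v\right) v\right) + 0} = \frac{1}{\left(v + v \left(-4 - 5 v\right)\right) + 0} = \frac{1}{v + v \left(-4 - 5 v\right)}$)
$\left(d + Z{\left(U \right)}\right)^{2} = \left(\frac{536}{823} - \frac{1}{\left(- \frac{1}{9}\right) \left(3 + 5 \left(- \frac{1}{9}\right)\right)}\right)^{2} = \left(\frac{536}{823} - - \frac{9}{3 - \frac{5}{9}}\right)^{2} = \left(\frac{536}{823} - - \frac{9}{\frac{22}{9}}\right)^{2} = \left(\frac{536}{823} - \left(-9\right) \frac{9}{22}\right)^{2} = \left(\frac{536}{823} + \frac{81}{22}\right)^{2} = \left(\frac{78455}{18106}\right)^{2} = \frac{6155187025}{327827236}$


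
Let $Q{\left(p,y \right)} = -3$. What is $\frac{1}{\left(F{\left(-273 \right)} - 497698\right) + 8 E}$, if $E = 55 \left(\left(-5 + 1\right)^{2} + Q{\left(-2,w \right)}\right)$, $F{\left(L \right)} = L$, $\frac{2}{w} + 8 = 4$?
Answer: $- \frac{1}{492251} \approx -2.0315 \cdot 10^{-6}$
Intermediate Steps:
$w = - \frac{1}{2}$ ($w = \frac{2}{-8 + 4} = \frac{2}{-4} = 2 \left(- \frac{1}{4}\right) = - \frac{1}{2} \approx -0.5$)
$E = 715$ ($E = 55 \left(\left(-5 + 1\right)^{2} - 3\right) = 55 \left(\left(-4\right)^{2} - 3\right) = 55 \left(16 - 3\right) = 55 \cdot 13 = 715$)
$\frac{1}{\left(F{\left(-273 \right)} - 497698\right) + 8 E} = \frac{1}{\left(-273 - 497698\right) + 8 \cdot 715} = \frac{1}{\left(-273 - 497698\right) + 5720} = \frac{1}{-497971 + 5720} = \frac{1}{-492251} = - \frac{1}{492251}$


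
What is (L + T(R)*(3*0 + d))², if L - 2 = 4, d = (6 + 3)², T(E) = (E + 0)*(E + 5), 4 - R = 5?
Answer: 101124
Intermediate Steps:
R = -1 (R = 4 - 1*5 = 4 - 5 = -1)
T(E) = E*(5 + E)
d = 81 (d = 9² = 81)
L = 6 (L = 2 + 4 = 6)
(L + T(R)*(3*0 + d))² = (6 + (-(5 - 1))*(3*0 + 81))² = (6 + (-1*4)*(0 + 81))² = (6 - 4*81)² = (6 - 324)² = (-318)² = 101124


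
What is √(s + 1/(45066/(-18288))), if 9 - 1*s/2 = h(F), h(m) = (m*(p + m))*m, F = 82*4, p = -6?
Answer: I*√3908669666636966/7511 ≈ 8323.7*I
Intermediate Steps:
F = 328
h(m) = m²*(-6 + m) (h(m) = (m*(-6 + m))*m = m²*(-6 + m))
s = -69284078 (s = 18 - 2*328²*(-6 + 328) = 18 - 215168*322 = 18 - 2*34642048 = 18 - 69284096 = -69284078)
√(s + 1/(45066/(-18288))) = √(-69284078 + 1/(45066/(-18288))) = √(-69284078 + 1/(45066*(-1/18288))) = √(-69284078 + 1/(-7511/3048)) = √(-69284078 - 3048/7511) = √(-520392712906/7511) = I*√3908669666636966/7511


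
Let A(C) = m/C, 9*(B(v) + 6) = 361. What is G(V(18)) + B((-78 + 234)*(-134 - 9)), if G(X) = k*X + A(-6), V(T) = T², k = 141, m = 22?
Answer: 411430/9 ≈ 45714.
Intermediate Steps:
B(v) = 307/9 (B(v) = -6 + (⅑)*361 = -6 + 361/9 = 307/9)
A(C) = 22/C
G(X) = -11/3 + 141*X (G(X) = 141*X + 22/(-6) = 141*X + 22*(-⅙) = 141*X - 11/3 = -11/3 + 141*X)
G(V(18)) + B((-78 + 234)*(-134 - 9)) = (-11/3 + 141*18²) + 307/9 = (-11/3 + 141*324) + 307/9 = (-11/3 + 45684) + 307/9 = 137041/3 + 307/9 = 411430/9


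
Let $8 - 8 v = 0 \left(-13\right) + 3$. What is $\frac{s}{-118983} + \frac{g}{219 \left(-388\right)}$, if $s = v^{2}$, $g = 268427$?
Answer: $- \frac{56779169659}{17973730624} \approx -3.159$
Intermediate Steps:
$v = \frac{5}{8}$ ($v = 1 - \frac{0 \left(-13\right) + 3}{8} = 1 - \frac{0 + 3}{8} = 1 - \frac{3}{8} = \frac{5}{8} \approx 0.625$)
$s = \frac{25}{64}$ ($s = \left(\frac{5}{8}\right)^{2} = \frac{25}{64} \approx 0.39063$)
$\frac{s}{-118983} + \frac{g}{219 \left(-388\right)} = \frac{25}{64 \left(-118983\right)} + \frac{268427}{219 \left(-388\right)} = \frac{25}{64} \left(- \frac{1}{118983}\right) + \frac{268427}{-84972} = - \frac{25}{7614912} + 268427 \left(- \frac{1}{84972}\right) = - \frac{25}{7614912} - \frac{268427}{84972} = - \frac{56779169659}{17973730624}$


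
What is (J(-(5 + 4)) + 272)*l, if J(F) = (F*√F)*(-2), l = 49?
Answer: 13328 + 2646*I ≈ 13328.0 + 2646.0*I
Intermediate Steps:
J(F) = -2*F^(3/2) (J(F) = F^(3/2)*(-2) = -2*F^(3/2))
(J(-(5 + 4)) + 272)*l = (-2*(-I*(5 + 4)^(3/2)) + 272)*49 = (-2*(-27*I) + 272)*49 = (-(-54)*I + 272)*49 = (54*I + 272)*49 = (272 + 54*I)*49 = 13328 + 2646*I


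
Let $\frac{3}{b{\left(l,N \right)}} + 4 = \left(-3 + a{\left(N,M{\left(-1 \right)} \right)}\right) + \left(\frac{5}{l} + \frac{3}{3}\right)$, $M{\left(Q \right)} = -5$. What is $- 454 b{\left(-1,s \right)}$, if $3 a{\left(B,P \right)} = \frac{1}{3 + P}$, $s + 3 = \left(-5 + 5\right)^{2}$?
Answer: $\frac{8172}{67} \approx 121.97$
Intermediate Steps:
$s = -3$ ($s = -3 + \left(-5 + 5\right)^{2} = -3 + 0^{2} = -3 + 0 = -3$)
$a{\left(B,P \right)} = \frac{1}{3 \left(3 + P\right)}$
$b{\left(l,N \right)} = \frac{3}{- \frac{37}{6} + \frac{5}{l}}$ ($b{\left(l,N \right)} = \frac{3}{-4 - \left(2 - \frac{5}{l} - \frac{1}{3 \left(3 - 5\right)}\right)} = \frac{3}{-4 - \left(2 + \frac{1}{6} - \frac{5}{l}\right)} = \frac{3}{-4 + \left(\left(-3 + \frac{1}{3} \left(- \frac{1}{2}\right)\right) + \left(\frac{5}{l} + 1\right)\right)} = \frac{3}{-4 + \left(\left(-3 - \frac{1}{6}\right) + \left(1 + \frac{5}{l}\right)\right)} = \frac{3}{-4 + \left(- \frac{19}{6} + \left(1 + \frac{5}{l}\right)\right)} = \frac{3}{-4 - \left(\frac{13}{6} - \frac{5}{l}\right)} = \frac{3}{- \frac{37}{6} + \frac{5}{l}}$)
$- 454 b{\left(-1,s \right)} = - 454 \cdot 18 \left(-1\right) \frac{1}{30 - -37} = - 454 \cdot 18 \left(-1\right) \frac{1}{30 + 37} = - 454 \cdot 18 \left(-1\right) \frac{1}{67} = \left(-454\right) \left(- \frac{18}{67}\right) = \frac{8172}{67}$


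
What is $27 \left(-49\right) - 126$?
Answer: $-1449$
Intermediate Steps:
$27 \left(-49\right) - 126 = -1323 - 126 = -1449$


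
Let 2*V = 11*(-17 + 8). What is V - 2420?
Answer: -4939/2 ≈ -2469.5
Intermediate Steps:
V = -99/2 (V = (11*(-17 + 8))/2 = (11*(-9))/2 = (1/2)*(-99) = -99/2 ≈ -49.500)
V - 2420 = -99/2 - 2420 = -4939/2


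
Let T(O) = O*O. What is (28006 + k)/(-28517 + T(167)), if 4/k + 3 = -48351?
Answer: -169275265/3795789 ≈ -44.596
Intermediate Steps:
k = -2/24177 (k = 4/(-3 - 48351) = 4/(-48354) = 4*(-1/48354) = -2/24177 ≈ -8.2723e-5)
T(O) = O²
(28006 + k)/(-28517 + T(167)) = (28006 - 2/24177)/(-28517 + 167²) = 677101060/(24177*(-28517 + 27889)) = (677101060/24177)/(-628) = (677101060/24177)*(-1/628) = -169275265/3795789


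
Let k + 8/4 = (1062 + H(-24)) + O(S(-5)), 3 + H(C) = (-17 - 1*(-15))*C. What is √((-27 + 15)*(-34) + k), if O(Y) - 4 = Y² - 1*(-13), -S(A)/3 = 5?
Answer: 3*√195 ≈ 41.893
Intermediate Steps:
S(A) = -15 (S(A) = -3*5 = -15)
H(C) = -3 - 2*C (H(C) = -3 + (-17 - 1*(-15))*C = -3 + (-17 + 15)*C = -3 - 2*C)
O(Y) = 17 + Y² (O(Y) = 4 + (Y² - 1*(-13)) = 4 + (Y² + 13) = 4 + (13 + Y²) = 17 + Y²)
k = 1347 (k = -2 + ((1062 + (-3 - 2*(-24))) + (17 + (-15)²)) = -2 + ((1062 + (-3 + 48)) + (17 + 225)) = -2 + ((1062 + 45) + 242) = -2 + (1107 + 242) = -2 + 1349 = 1347)
√((-27 + 15)*(-34) + k) = √((-27 + 15)*(-34) + 1347) = √(-12*(-34) + 1347) = √(408 + 1347) = √1755 = 3*√195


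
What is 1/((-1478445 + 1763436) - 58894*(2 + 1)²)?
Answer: -1/245055 ≈ -4.0807e-6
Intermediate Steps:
1/((-1478445 + 1763436) - 58894*(2 + 1)²) = 1/(284991 - 58894*3²) = 1/(284991 - 58894*9) = 1/(284991 - 530046) = 1/(-245055) = -1/245055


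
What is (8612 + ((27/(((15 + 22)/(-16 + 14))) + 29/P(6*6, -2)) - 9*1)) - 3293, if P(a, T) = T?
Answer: 391759/74 ≈ 5294.0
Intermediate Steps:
(8612 + ((27/(((15 + 22)/(-16 + 14))) + 29/P(6*6, -2)) - 9*1)) - 3293 = (8612 + ((27/(((15 + 22)/(-16 + 14))) + 29/(-2)) - 9*1)) - 3293 = (8612 + ((27/((37/(-2))) + 29*(-½)) - 9)) - 3293 = (8612 + ((27/((37*(-½))) - 29/2) - 9)) - 3293 = (8612 + ((27/(-37/2) - 29/2) - 9)) - 3293 = (8612 + ((27*(-2/37) - 29/2) - 9)) - 3293 = (8612 + ((-54/37 - 29/2) - 9)) - 3293 = (8612 + (-1181/74 - 9)) - 3293 = (8612 - 1847/74) - 3293 = 635441/74 - 3293 = 391759/74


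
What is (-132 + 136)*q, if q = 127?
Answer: 508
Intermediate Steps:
(-132 + 136)*q = (-132 + 136)*127 = 4*127 = 508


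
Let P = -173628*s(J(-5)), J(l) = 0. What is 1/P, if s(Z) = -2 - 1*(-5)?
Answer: -1/520884 ≈ -1.9198e-6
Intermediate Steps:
s(Z) = 3 (s(Z) = -2 + 5 = 3)
P = -520884 (P = -173628*3 = -520884)
1/P = 1/(-520884) = -1/520884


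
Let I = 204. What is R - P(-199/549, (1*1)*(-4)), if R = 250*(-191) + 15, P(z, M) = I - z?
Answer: -26318710/549 ≈ -47939.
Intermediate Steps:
P(z, M) = 204 - z
R = -47735 (R = -47750 + 15 = -47735)
R - P(-199/549, (1*1)*(-4)) = -47735 - (204 - (-199)/549) = -47735 - (204 - 1*(-199/549)) = -47735 - (204 + 199/549) = -47735 - 1*112195/549 = -47735 - 112195/549 = -26318710/549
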